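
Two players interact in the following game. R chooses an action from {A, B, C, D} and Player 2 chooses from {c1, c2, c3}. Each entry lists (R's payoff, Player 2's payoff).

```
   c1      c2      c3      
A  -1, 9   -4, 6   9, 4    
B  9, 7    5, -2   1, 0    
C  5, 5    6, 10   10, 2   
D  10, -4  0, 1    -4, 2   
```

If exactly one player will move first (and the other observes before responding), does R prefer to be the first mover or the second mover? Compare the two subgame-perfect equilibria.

first

If R leads: Player 2's best replies are A→c1, B→c1, C→c2, D→c3; R's induced payoffs -1, 9, 6, -4; outcome (B, c1), payoffs (9, 7).
If Player 2 leads: R's best replies are c1→D, c2→C, c3→C; Player 2's induced payoffs -4, 10, 2; outcome (C, c2), payoffs (6, 10).
R gets 9 moving first and 6 moving second, so R prefers to move first.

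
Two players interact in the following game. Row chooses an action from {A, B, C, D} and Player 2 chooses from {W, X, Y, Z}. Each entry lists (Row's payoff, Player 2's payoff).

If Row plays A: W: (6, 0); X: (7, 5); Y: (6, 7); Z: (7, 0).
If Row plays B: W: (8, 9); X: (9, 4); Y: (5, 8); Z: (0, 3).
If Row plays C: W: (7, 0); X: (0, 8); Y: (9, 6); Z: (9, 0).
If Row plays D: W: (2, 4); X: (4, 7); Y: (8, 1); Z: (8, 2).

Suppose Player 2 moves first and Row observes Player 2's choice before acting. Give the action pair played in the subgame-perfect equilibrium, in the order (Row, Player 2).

Solve by backward induction (Player 2 leads).
- W → Row plays B (best of 6, 8, 7, 2); Player 2 gets 9.
- X → Row plays B (best of 7, 9, 0, 4); Player 2 gets 4.
- Y → Row plays C (best of 6, 5, 9, 8); Player 2 gets 6.
- Z → Row plays C (best of 7, 0, 9, 8); Player 2 gets 0.
Player 2's induced payoffs are 9, 4, 6, 0, so Player 2 commits to W. Subgame-perfect outcome: (B, W) with payoffs (8, 9).

(B, W)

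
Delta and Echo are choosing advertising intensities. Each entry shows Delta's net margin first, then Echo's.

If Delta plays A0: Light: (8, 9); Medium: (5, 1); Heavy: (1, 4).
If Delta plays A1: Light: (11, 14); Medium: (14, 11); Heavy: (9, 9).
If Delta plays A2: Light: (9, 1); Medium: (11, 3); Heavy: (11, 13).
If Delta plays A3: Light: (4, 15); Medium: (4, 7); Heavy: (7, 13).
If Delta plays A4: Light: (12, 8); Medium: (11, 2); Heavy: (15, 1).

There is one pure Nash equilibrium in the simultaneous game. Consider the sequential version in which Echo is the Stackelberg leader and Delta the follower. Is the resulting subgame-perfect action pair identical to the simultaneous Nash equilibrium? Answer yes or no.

no

Work backward from Delta's decision.
- Light: Delta compares 8, 11, 9, 4, 12 and picks A4; Echo would get 8.
- Medium: Delta compares 5, 14, 11, 4, 11 and picks A1; Echo would get 11.
- Heavy: Delta compares 1, 9, 11, 7, 15 and picks A4; Echo would get 1.
Echo's induced payoffs are 8, 11, 1, so Echo commits to Medium. Subgame-perfect outcome: (A1, Medium) with payoffs (14, 11).
Now find the simultaneous Nash equilibrium.
Delta's best replies: Light→A4; Medium→A1; Heavy→A4.
Echo's best replies: A0→Light; A1→Light; A2→Heavy; A3→Light; A4→Light.
Only (A4, Light) has each player best-responding; Nash payoffs (12, 8).
Sequential outcome (A1, Medium) differs from the Nash profile (A4, Light).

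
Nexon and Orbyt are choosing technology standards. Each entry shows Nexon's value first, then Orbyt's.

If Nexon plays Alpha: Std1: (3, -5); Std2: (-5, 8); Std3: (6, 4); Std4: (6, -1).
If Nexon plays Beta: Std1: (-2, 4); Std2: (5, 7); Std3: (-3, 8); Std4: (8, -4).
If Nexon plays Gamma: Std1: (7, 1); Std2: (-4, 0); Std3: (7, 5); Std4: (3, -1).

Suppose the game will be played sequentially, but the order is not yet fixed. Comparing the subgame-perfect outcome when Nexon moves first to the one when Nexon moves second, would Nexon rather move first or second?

If Nexon leads: Orbyt's best replies are Alpha→Std2, Beta→Std3, Gamma→Std3; Nexon's induced payoffs -5, -3, 7; outcome (Gamma, Std3), payoffs (7, 5).
If Orbyt leads: Nexon's best replies are Std1→Gamma, Std2→Beta, Std3→Gamma, Std4→Beta; Orbyt's induced payoffs 1, 7, 5, -4; outcome (Beta, Std2), payoffs (5, 7).
Nexon gets 7 moving first and 5 moving second, so Nexon prefers to move first.

first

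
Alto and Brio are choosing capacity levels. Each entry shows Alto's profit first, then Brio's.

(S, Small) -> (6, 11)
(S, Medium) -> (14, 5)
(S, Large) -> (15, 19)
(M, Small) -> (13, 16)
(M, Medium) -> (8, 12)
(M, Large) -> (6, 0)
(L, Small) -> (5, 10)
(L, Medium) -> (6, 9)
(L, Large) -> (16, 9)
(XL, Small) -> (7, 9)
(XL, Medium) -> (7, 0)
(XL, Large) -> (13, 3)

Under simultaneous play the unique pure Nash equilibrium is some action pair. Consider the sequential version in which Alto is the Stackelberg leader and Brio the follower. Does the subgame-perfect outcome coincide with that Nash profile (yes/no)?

Brio best-responds to each possible Alto move:
- S: BR = Large, leader payoff 15.
- M: BR = Small, leader payoff 13.
- L: BR = Small, leader payoff 5.
- XL: BR = Small, leader payoff 7.
Alto's induced payoffs are 15, 13, 5, 7, so Alto commits to S. Subgame-perfect outcome: (S, Large) with payoffs (15, 19).
Under simultaneous play:
Alto's best replies: Small→M; Medium→S; Large→L.
Brio's best replies: S→Large; M→Small; L→Small; XL→Small.
Only (M, Small) has each player best-responding; Nash payoffs (13, 16).
Sequential outcome (S, Large) differs from the Nash profile (M, Small).

no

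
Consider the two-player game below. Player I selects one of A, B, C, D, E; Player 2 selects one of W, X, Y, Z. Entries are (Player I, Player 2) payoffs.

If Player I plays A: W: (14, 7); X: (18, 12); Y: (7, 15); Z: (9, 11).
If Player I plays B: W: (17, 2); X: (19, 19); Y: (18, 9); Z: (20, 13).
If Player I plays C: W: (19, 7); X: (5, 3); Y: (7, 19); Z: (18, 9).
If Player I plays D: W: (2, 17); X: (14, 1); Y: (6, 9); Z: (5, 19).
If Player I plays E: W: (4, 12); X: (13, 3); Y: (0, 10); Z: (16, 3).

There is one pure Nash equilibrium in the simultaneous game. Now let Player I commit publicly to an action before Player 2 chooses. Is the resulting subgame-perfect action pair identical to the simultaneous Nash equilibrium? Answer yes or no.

Solve by backward induction (Player I leads).
- A: Player 2 compares 7, 12, 15, 11 and picks Y; Player I would get 7.
- B: Player 2 compares 2, 19, 9, 13 and picks X; Player I would get 19.
- C: Player 2 compares 7, 3, 19, 9 and picks Y; Player I would get 7.
- D: Player 2 compares 17, 1, 9, 19 and picks Z; Player I would get 5.
- E: Player 2 compares 12, 3, 10, 3 and picks W; Player I would get 4.
Player I's induced payoffs are 7, 19, 7, 5, 4, so Player I commits to B. Subgame-perfect outcome: (B, X) with payoffs (19, 19).
Now find the simultaneous Nash equilibrium.
Player I's best replies: W→C; X→B; Y→B; Z→B.
Player 2's best replies: A→Y; B→X; C→Y; D→Z; E→W.
Only (B, X) has each player best-responding; Nash payoffs (19, 19).
Sequential outcome (B, X) coincides with the Nash profile (B, X).

yes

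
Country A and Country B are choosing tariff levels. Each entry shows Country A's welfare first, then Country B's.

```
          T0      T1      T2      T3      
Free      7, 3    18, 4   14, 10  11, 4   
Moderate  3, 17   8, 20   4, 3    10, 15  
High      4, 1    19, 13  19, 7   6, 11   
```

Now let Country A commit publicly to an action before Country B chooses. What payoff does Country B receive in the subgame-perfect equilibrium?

13

Solve by backward induction (Country A leads).
- Free: Country B compares 3, 4, 10, 4 and picks T2; Country A would get 14.
- Moderate: Country B compares 17, 20, 3, 15 and picks T1; Country A would get 8.
- High: Country B compares 1, 13, 7, 11 and picks T1; Country A would get 19.
Maximizing over 14, 8, 19, Country A chooses High. Subgame-perfect outcome: (High, T1) with payoffs (19, 13).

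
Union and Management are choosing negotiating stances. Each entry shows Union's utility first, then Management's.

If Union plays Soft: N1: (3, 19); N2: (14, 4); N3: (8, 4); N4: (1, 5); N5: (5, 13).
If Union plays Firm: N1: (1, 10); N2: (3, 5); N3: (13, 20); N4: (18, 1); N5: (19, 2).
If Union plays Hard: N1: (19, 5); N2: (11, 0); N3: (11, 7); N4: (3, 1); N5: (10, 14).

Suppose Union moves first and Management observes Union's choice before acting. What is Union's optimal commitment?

Firm

Management best-responds to each possible Union move:
- Soft: Management compares 19, 4, 4, 5, 13 and picks N1; Union would get 3.
- Firm: Management compares 10, 5, 20, 1, 2 and picks N3; Union would get 13.
- Hard: Management compares 5, 0, 7, 1, 14 and picks N5; Union would get 10.
Union's induced payoffs are 3, 13, 10, so Union commits to Firm. Subgame-perfect outcome: (Firm, N3) with payoffs (13, 20).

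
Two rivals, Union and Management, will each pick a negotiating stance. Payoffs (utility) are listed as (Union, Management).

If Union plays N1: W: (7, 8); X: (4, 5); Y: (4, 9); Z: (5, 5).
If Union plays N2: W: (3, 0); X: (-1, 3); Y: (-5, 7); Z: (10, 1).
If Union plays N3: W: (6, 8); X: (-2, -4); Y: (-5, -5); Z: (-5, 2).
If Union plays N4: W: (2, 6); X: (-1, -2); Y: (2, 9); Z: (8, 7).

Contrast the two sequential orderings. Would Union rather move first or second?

If Union leads: Management's best replies are N1→Y, N2→Y, N3→W, N4→Y; Union's induced payoffs 4, -5, 6, 2; outcome (N3, W), payoffs (6, 8).
If Management leads: Union's best replies are W→N1, X→N1, Y→N1, Z→N2; Management's induced payoffs 8, 5, 9, 1; outcome (N1, Y), payoffs (4, 9).
Union gets 6 moving first and 4 moving second, so Union prefers to move first.

first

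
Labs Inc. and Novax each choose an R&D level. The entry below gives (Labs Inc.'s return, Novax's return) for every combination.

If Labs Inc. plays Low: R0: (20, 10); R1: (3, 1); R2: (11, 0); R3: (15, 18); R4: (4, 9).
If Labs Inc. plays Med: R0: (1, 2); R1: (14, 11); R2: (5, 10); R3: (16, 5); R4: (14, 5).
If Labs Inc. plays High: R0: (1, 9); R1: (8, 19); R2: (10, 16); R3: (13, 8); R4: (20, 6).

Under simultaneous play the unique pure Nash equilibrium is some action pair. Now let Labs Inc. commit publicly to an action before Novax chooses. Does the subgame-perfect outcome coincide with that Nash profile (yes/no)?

Solve by backward induction (Labs Inc. leads).
- Low: BR = R3, leader payoff 15.
- Med: BR = R1, leader payoff 14.
- High: BR = R1, leader payoff 8.
Among 15, 14, 8, the best is 15 at Low. Subgame-perfect outcome: (Low, R3) with payoffs (15, 18).
Under simultaneous play:
Labs Inc.'s best replies: R0→Low; R1→Med; R2→Low; R3→Med; R4→High.
Novax's best replies: Low→R3; Med→R1; High→R1.
The unique mutual best reply is (Med, R1), giving (14, 11).
Sequential outcome (Low, R3) differs from the Nash profile (Med, R1).

no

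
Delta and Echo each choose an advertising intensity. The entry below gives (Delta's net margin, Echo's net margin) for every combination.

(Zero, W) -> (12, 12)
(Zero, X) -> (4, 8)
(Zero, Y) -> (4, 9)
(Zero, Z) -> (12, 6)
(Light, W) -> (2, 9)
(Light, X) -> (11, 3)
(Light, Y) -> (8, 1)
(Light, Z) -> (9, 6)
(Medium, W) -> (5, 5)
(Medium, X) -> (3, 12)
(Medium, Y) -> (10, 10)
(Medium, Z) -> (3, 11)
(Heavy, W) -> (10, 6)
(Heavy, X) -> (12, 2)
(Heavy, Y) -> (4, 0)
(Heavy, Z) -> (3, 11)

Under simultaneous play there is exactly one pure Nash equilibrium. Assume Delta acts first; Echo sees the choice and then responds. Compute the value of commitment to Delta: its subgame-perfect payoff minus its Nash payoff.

Solve by backward induction (Delta leads).
- Zero: Echo compares 12, 8, 9, 6 and picks W; Delta would get 12.
- Light: Echo compares 9, 3, 1, 6 and picks W; Delta would get 2.
- Medium: Echo compares 5, 12, 10, 11 and picks X; Delta would get 3.
- Heavy: Echo compares 6, 2, 0, 11 and picks Z; Delta would get 3.
Among 12, 2, 3, 3, the best is 12 at Zero. Subgame-perfect outcome: (Zero, W) with payoffs (12, 12).
Under simultaneous play:
Delta's best replies: W→Zero; X→Heavy; Y→Medium; Z→Zero.
Echo's best replies: Zero→W; Light→W; Medium→X; Heavy→Z.
Only (Zero, W) has each player best-responding; Nash payoffs (12, 12).
Delta's commitment gain: 12 − 12 = 0.

0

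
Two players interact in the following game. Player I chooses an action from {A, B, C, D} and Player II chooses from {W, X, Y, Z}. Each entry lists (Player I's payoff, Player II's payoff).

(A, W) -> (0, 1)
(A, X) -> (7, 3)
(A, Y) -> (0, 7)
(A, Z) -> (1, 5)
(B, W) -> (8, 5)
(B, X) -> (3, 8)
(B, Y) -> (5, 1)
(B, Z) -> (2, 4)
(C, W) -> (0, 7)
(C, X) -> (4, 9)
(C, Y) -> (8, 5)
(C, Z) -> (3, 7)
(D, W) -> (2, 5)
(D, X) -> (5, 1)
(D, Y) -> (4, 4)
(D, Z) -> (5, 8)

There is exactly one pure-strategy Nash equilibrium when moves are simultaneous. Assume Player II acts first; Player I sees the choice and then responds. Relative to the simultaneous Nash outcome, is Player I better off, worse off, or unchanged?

unchanged

Solve by backward induction (Player II leads).
- W: Player I compares 0, 8, 0, 2 and picks B; Player II would get 5.
- X: Player I compares 7, 3, 4, 5 and picks A; Player II would get 3.
- Y: Player I compares 0, 5, 8, 4 and picks C; Player II would get 5.
- Z: Player I compares 1, 2, 3, 5 and picks D; Player II would get 8.
Maximizing over 5, 3, 5, 8, Player II chooses Z. Subgame-perfect outcome: (D, Z) with payoffs (5, 8).
Now find the simultaneous Nash equilibrium.
Player I's best replies: W→B; X→A; Y→C; Z→D.
Player II's best replies: A→Y; B→X; C→X; D→Z.
The unique mutual best reply is (D, Z), giving (5, 8).
Player I earns 5 sequentially versus 5 at the Nash outcome: unchanged.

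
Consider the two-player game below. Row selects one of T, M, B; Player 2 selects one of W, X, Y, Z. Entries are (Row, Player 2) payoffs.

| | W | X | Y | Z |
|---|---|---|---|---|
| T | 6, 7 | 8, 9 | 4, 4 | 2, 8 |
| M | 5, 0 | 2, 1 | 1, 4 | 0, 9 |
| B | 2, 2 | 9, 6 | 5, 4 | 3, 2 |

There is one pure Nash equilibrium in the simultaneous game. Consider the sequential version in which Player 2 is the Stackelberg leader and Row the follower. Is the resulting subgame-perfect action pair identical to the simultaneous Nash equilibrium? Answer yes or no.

Backward induction with Player 2 moving first.
- W: Row compares 6, 5, 2 and picks T; Player 2 would get 7.
- X: Row compares 8, 2, 9 and picks B; Player 2 would get 6.
- Y: Row compares 4, 1, 5 and picks B; Player 2 would get 4.
- Z: Row compares 2, 0, 3 and picks B; Player 2 would get 2.
Among 7, 6, 4, 2, the best is 7 at W. Subgame-perfect outcome: (T, W) with payoffs (6, 7).
For the simultaneous game, intersect best replies.
Row's best replies: W→T; X→B; Y→B; Z→B.
Player 2's best replies: T→X; M→Z; B→X.
Only (B, X) has each player best-responding; Nash payoffs (9, 6).
Sequential outcome (T, W) differs from the Nash profile (B, X).

no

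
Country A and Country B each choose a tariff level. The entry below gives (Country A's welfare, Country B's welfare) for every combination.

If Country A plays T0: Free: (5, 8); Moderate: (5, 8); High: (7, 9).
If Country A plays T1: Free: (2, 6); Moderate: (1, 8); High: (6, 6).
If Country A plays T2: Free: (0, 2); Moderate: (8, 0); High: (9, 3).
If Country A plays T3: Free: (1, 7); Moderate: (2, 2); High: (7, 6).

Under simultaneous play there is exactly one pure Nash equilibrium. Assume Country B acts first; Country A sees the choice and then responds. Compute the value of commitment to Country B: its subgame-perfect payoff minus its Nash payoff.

Country A best-responds to each possible Country B move:
- Free: Country A compares 5, 2, 0, 1 and picks T0; Country B would get 8.
- Moderate: Country A compares 5, 1, 8, 2 and picks T2; Country B would get 0.
- High: Country A compares 7, 6, 9, 7 and picks T2; Country B would get 3.
Maximizing over 8, 0, 3, Country B chooses Free. Subgame-perfect outcome: (T0, Free) with payoffs (5, 8).
For the simultaneous game, intersect best replies.
Country A's best replies: Free→T0; Moderate→T2; High→T2.
Country B's best replies: T0→High; T1→Moderate; T2→High; T3→Free.
Only (T2, High) has each player best-responding; Nash payoffs (9, 3).
Country B's commitment gain: 8 − 3 = 5.

5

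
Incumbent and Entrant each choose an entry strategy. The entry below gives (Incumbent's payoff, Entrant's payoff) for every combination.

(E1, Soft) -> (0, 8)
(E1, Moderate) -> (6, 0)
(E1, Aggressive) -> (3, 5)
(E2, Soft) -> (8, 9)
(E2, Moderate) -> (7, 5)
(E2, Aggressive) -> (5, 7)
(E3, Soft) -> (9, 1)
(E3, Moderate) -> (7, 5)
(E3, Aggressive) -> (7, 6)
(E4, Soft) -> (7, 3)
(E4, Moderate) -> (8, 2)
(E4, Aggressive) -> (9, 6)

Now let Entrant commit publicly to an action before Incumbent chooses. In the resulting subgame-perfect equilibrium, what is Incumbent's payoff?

Backward induction with Entrant moving first.
- Soft: Incumbent compares 0, 8, 9, 7 and picks E3; Entrant would get 1.
- Moderate: Incumbent compares 6, 7, 7, 8 and picks E4; Entrant would get 2.
- Aggressive: Incumbent compares 3, 5, 7, 9 and picks E4; Entrant would get 6.
Maximizing over 1, 2, 6, Entrant chooses Aggressive. Subgame-perfect outcome: (E4, Aggressive) with payoffs (9, 6).

9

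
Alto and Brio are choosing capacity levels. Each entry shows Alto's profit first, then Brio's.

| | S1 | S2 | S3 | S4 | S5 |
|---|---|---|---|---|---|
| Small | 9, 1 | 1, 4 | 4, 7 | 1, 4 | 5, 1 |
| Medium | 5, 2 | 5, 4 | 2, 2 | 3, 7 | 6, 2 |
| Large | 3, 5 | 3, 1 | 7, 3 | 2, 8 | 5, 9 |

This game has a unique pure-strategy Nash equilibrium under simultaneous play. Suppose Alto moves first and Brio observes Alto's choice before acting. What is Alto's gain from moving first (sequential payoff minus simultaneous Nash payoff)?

Work backward from Brio's decision.
- Small → Brio plays S3 (best of 1, 4, 7, 4, 1); Alto gets 4.
- Medium → Brio plays S4 (best of 2, 4, 2, 7, 2); Alto gets 3.
- Large → Brio plays S5 (best of 5, 1, 3, 8, 9); Alto gets 5.
Alto's induced payoffs are 4, 3, 5, so Alto commits to Large. Subgame-perfect outcome: (Large, S5) with payoffs (5, 9).
For the simultaneous game, intersect best replies.
Alto's best replies: S1→Small; S2→Medium; S3→Large; S4→Medium; S5→Medium.
Brio's best replies: Small→S3; Medium→S4; Large→S5.
The unique mutual best reply is (Medium, S4), giving (3, 7).
Alto's commitment gain: 5 − 3 = 2.

2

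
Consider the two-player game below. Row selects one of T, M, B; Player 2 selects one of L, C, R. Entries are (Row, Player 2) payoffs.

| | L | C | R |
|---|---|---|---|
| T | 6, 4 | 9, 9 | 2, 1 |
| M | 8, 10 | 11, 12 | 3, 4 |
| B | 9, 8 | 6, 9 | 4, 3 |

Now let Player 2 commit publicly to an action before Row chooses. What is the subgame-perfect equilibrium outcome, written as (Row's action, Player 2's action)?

(M, C)

Backward induction with Player 2 moving first.
- L → Row plays B (best of 6, 8, 9); Player 2 gets 8.
- C → Row plays M (best of 9, 11, 6); Player 2 gets 12.
- R → Row plays B (best of 2, 3, 4); Player 2 gets 3.
Player 2's induced payoffs are 8, 12, 3, so Player 2 commits to C. Subgame-perfect outcome: (M, C) with payoffs (11, 12).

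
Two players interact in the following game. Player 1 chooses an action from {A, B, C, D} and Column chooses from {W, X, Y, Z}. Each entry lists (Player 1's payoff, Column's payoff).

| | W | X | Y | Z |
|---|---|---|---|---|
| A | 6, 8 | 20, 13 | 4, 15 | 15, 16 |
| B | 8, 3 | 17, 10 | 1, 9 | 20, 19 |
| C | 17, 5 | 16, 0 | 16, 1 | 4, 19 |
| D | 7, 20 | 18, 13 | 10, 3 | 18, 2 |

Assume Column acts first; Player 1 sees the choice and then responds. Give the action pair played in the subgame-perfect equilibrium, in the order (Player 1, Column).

Player 1 best-responds to each possible Column move:
- W: BR = C, leader payoff 5.
- X: BR = A, leader payoff 13.
- Y: BR = C, leader payoff 1.
- Z: BR = B, leader payoff 19.
Maximizing over 5, 13, 1, 19, Column chooses Z. Subgame-perfect outcome: (B, Z) with payoffs (20, 19).

(B, Z)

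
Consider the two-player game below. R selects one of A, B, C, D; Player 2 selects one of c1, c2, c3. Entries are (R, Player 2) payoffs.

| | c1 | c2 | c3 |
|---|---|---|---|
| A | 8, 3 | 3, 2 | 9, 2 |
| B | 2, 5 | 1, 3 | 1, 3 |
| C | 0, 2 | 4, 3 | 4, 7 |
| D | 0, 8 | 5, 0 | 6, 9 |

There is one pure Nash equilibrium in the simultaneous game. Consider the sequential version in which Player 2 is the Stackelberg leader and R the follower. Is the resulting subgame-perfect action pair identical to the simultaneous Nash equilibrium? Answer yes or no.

R best-responds to each possible Player 2 move:
- c1: R compares 8, 2, 0, 0 and picks A; Player 2 would get 3.
- c2: R compares 3, 1, 4, 5 and picks D; Player 2 would get 0.
- c3: R compares 9, 1, 4, 6 and picks A; Player 2 would get 2.
Among 3, 0, 2, the best is 3 at c1. Subgame-perfect outcome: (A, c1) with payoffs (8, 3).
Now find the simultaneous Nash equilibrium.
R's best replies: c1→A; c2→D; c3→A.
Player 2's best replies: A→c1; B→c1; C→c3; D→c3.
Only (A, c1) has each player best-responding; Nash payoffs (8, 3).
Sequential outcome (A, c1) coincides with the Nash profile (A, c1).

yes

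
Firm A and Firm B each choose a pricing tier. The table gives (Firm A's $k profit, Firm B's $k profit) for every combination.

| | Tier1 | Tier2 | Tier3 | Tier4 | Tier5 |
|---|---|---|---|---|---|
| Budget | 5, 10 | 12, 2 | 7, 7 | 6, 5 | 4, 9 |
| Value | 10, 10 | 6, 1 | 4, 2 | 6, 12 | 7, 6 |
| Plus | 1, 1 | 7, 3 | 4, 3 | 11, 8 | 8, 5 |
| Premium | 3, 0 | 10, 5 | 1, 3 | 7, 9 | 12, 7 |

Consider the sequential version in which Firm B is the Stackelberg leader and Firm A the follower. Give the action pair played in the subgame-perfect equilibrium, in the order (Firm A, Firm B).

(Value, Tier1)

Firm A best-responds to each possible Firm B move:
- Tier1 → Firm A plays Value (best of 5, 10, 1, 3); Firm B gets 10.
- Tier2 → Firm A plays Budget (best of 12, 6, 7, 10); Firm B gets 2.
- Tier3 → Firm A plays Budget (best of 7, 4, 4, 1); Firm B gets 7.
- Tier4 → Firm A plays Plus (best of 6, 6, 11, 7); Firm B gets 8.
- Tier5 → Firm A plays Premium (best of 4, 7, 8, 12); Firm B gets 7.
Among 10, 2, 7, 8, 7, the best is 10 at Tier1. Subgame-perfect outcome: (Value, Tier1) with payoffs (10, 10).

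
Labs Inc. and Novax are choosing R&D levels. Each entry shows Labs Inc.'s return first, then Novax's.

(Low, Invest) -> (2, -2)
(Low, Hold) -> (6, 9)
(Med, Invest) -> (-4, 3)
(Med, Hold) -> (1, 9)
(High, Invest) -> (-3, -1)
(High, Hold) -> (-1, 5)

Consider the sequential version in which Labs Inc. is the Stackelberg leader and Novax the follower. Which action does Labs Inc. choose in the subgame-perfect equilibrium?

Low

Solve by backward induction (Labs Inc. leads).
- Low → Novax plays Hold (best of -2, 9); Labs Inc. gets 6.
- Med → Novax plays Hold (best of 3, 9); Labs Inc. gets 1.
- High → Novax plays Hold (best of -1, 5); Labs Inc. gets -1.
Maximizing over 6, 1, -1, Labs Inc. chooses Low. Subgame-perfect outcome: (Low, Hold) with payoffs (6, 9).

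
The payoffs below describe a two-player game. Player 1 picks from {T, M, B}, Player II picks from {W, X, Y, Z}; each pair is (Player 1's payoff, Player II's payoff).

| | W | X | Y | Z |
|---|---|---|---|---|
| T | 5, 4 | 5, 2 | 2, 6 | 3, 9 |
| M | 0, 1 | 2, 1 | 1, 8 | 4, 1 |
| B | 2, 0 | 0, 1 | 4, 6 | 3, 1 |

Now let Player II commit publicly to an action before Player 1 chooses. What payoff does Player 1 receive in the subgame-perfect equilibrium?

Player 1 best-responds to each possible Player II move:
- W: BR = T, leader payoff 4.
- X: BR = T, leader payoff 2.
- Y: BR = B, leader payoff 6.
- Z: BR = M, leader payoff 1.
Maximizing over 4, 2, 6, 1, Player II chooses Y. Subgame-perfect outcome: (B, Y) with payoffs (4, 6).

4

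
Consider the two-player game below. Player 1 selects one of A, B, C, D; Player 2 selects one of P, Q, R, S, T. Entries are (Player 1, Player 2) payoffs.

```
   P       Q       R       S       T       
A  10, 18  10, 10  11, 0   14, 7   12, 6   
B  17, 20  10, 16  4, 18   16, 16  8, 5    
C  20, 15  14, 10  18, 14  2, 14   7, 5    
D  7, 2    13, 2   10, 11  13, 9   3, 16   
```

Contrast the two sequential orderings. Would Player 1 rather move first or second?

first

If Player 1 leads: Player 2's best replies are A→P, B→P, C→P, D→T; Player 1's induced payoffs 10, 17, 20, 3; outcome (C, P), payoffs (20, 15).
If Player 2 leads: Player 1's best replies are P→C, Q→C, R→C, S→B, T→A; Player 2's induced payoffs 15, 10, 14, 16, 6; outcome (B, S), payoffs (16, 16).
Player 1 gets 20 moving first and 16 moving second, so Player 1 prefers to move first.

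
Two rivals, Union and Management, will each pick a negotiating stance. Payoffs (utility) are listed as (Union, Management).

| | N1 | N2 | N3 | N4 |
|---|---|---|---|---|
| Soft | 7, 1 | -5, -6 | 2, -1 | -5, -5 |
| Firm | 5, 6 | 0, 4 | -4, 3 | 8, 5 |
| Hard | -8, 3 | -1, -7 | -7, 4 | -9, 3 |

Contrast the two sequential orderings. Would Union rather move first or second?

second

If Union leads: Management's best replies are Soft→N1, Firm→N1, Hard→N3; Union's induced payoffs 7, 5, -7; outcome (Soft, N1), payoffs (7, 1).
If Management leads: Union's best replies are N1→Soft, N2→Firm, N3→Soft, N4→Firm; Management's induced payoffs 1, 4, -1, 5; outcome (Firm, N4), payoffs (8, 5).
Union gets 7 moving first and 8 moving second, so Union prefers to move second.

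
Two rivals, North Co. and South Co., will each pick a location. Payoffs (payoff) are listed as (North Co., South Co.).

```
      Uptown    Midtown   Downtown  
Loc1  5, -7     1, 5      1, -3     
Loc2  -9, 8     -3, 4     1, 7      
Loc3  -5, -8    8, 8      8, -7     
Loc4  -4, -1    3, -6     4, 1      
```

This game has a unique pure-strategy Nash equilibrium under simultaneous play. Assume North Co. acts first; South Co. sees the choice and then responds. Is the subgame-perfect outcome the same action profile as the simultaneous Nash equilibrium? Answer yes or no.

Solve by backward induction (North Co. leads).
- Loc1 → South Co. plays Midtown (best of -7, 5, -3); North Co. gets 1.
- Loc2 → South Co. plays Uptown (best of 8, 4, 7); North Co. gets -9.
- Loc3 → South Co. plays Midtown (best of -8, 8, -7); North Co. gets 8.
- Loc4 → South Co. plays Downtown (best of -1, -6, 1); North Co. gets 4.
North Co.'s induced payoffs are 1, -9, 8, 4, so North Co. commits to Loc3. Subgame-perfect outcome: (Loc3, Midtown) with payoffs (8, 8).
Now find the simultaneous Nash equilibrium.
North Co.'s best replies: Uptown→Loc1; Midtown→Loc3; Downtown→Loc3.
South Co.'s best replies: Loc1→Midtown; Loc2→Uptown; Loc3→Midtown; Loc4→Downtown.
Only (Loc3, Midtown) has each player best-responding; Nash payoffs (8, 8).
Sequential outcome (Loc3, Midtown) coincides with the Nash profile (Loc3, Midtown).

yes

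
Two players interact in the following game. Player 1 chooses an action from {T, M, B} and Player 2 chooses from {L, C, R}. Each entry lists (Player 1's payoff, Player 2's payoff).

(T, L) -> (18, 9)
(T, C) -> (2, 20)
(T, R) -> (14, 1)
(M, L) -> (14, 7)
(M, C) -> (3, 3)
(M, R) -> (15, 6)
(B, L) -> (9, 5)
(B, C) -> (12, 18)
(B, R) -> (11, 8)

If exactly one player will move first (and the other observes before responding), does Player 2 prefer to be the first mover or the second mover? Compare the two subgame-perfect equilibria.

first

If Player 1 leads: Player 2's best replies are T→C, M→L, B→C; Player 1's induced payoffs 2, 14, 12; outcome (M, L), payoffs (14, 7).
If Player 2 leads: Player 1's best replies are L→T, C→B, R→M; Player 2's induced payoffs 9, 18, 6; outcome (B, C), payoffs (12, 18).
Player 2 gets 18 moving first and 7 moving second, so Player 2 prefers to move first.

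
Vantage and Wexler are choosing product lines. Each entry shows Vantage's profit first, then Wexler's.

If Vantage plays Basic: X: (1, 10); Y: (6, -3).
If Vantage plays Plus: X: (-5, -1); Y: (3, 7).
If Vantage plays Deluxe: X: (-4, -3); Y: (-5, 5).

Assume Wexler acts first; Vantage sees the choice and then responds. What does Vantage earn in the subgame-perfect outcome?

Backward induction with Wexler moving first.
- X → Vantage plays Basic (best of 1, -5, -4); Wexler gets 10.
- Y → Vantage plays Basic (best of 6, 3, -5); Wexler gets -3.
Among 10, -3, the best is 10 at X. Subgame-perfect outcome: (Basic, X) with payoffs (1, 10).

1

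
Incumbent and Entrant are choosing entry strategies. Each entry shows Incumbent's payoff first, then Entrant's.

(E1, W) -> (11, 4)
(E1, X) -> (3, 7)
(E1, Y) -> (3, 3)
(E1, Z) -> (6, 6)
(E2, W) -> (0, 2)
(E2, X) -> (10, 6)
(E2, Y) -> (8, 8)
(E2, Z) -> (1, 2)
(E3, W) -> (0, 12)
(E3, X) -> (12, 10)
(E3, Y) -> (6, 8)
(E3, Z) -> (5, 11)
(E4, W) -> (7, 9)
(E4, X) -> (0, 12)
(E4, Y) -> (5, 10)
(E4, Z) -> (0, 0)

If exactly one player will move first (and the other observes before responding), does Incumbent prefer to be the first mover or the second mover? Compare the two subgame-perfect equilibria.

second

If Incumbent leads: Entrant's best replies are E1→X, E2→Y, E3→W, E4→X; Incumbent's induced payoffs 3, 8, 0, 0; outcome (E2, Y), payoffs (8, 8).
If Entrant leads: Incumbent's best replies are W→E1, X→E3, Y→E2, Z→E1; Entrant's induced payoffs 4, 10, 8, 6; outcome (E3, X), payoffs (12, 10).
Incumbent gets 8 moving first and 12 moving second, so Incumbent prefers to move second.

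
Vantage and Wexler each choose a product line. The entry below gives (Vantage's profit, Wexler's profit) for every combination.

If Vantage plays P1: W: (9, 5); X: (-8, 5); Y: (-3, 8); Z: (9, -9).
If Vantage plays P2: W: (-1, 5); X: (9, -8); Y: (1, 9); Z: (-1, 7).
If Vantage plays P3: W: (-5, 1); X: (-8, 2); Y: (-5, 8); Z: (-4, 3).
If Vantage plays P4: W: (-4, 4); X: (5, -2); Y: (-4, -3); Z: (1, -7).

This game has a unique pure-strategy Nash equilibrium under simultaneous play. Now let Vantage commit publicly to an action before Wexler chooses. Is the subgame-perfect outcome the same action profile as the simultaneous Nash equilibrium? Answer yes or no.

yes

Solve by backward induction (Vantage leads).
- P1 → Wexler plays Y (best of 5, 5, 8, -9); Vantage gets -3.
- P2 → Wexler plays Y (best of 5, -8, 9, 7); Vantage gets 1.
- P3 → Wexler plays Y (best of 1, 2, 8, 3); Vantage gets -5.
- P4 → Wexler plays W (best of 4, -2, -3, -7); Vantage gets -4.
Among -3, 1, -5, -4, the best is 1 at P2. Subgame-perfect outcome: (P2, Y) with payoffs (1, 9).
Under simultaneous play:
Vantage's best replies: W→P1; X→P2; Y→P2; Z→P1.
Wexler's best replies: P1→Y; P2→Y; P3→Y; P4→W.
Only (P2, Y) has each player best-responding; Nash payoffs (1, 9).
Sequential outcome (P2, Y) coincides with the Nash profile (P2, Y).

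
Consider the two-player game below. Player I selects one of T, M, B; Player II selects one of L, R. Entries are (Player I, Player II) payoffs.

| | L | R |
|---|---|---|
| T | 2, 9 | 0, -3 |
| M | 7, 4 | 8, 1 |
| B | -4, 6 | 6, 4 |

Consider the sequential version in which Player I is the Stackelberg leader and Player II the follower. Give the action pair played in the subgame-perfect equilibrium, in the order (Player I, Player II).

Backward induction with Player I moving first.
- T: Player II compares 9, -3 and picks L; Player I would get 2.
- M: Player II compares 4, 1 and picks L; Player I would get 7.
- B: Player II compares 6, 4 and picks L; Player I would get -4.
Maximizing over 2, 7, -4, Player I chooses M. Subgame-perfect outcome: (M, L) with payoffs (7, 4).

(M, L)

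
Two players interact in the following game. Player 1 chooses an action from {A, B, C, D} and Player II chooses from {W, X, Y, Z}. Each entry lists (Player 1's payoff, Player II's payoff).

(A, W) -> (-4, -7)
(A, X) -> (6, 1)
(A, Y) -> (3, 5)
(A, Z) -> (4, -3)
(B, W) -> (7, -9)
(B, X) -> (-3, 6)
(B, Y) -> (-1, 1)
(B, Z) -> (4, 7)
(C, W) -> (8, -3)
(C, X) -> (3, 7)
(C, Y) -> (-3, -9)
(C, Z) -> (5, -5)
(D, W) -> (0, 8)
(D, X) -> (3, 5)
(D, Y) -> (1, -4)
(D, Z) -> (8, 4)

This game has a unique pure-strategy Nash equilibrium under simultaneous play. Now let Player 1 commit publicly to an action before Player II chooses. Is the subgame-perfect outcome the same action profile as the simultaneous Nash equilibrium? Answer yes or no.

Work backward from Player II's decision.
- A: Player II compares -7, 1, 5, -3 and picks Y; Player 1 would get 3.
- B: Player II compares -9, 6, 1, 7 and picks Z; Player 1 would get 4.
- C: Player II compares -3, 7, -9, -5 and picks X; Player 1 would get 3.
- D: Player II compares 8, 5, -4, 4 and picks W; Player 1 would get 0.
Among 3, 4, 3, 0, the best is 4 at B. Subgame-perfect outcome: (B, Z) with payoffs (4, 7).
For the simultaneous game, intersect best replies.
Player 1's best replies: W→C; X→A; Y→A; Z→D.
Player II's best replies: A→Y; B→Z; C→X; D→W.
Only (A, Y) has each player best-responding; Nash payoffs (3, 5).
Sequential outcome (B, Z) differs from the Nash profile (A, Y).

no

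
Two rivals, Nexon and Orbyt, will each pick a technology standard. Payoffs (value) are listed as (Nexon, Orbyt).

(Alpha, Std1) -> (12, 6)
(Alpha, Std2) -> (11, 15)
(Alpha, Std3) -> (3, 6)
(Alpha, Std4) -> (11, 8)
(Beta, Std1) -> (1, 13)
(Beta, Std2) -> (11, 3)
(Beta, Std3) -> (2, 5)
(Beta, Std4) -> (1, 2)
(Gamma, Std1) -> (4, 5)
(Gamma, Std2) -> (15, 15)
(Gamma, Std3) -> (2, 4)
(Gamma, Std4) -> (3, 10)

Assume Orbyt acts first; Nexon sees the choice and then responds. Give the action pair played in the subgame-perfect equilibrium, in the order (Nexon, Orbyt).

(Gamma, Std2)

Nexon best-responds to each possible Orbyt move:
- Std1: BR = Alpha, leader payoff 6.
- Std2: BR = Gamma, leader payoff 15.
- Std3: BR = Alpha, leader payoff 6.
- Std4: BR = Alpha, leader payoff 8.
Among 6, 15, 6, 8, the best is 15 at Std2. Subgame-perfect outcome: (Gamma, Std2) with payoffs (15, 15).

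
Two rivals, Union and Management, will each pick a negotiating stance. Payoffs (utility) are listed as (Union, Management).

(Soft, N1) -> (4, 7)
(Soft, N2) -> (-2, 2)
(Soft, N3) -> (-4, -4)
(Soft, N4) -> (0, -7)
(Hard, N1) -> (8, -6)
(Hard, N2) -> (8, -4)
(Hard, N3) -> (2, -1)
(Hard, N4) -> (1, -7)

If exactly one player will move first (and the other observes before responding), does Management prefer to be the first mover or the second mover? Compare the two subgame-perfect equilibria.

If Union leads: Management's best replies are Soft→N1, Hard→N3; Union's induced payoffs 4, 2; outcome (Soft, N1), payoffs (4, 7).
If Management leads: Union's best replies are N1→Hard, N2→Hard, N3→Hard, N4→Hard; Management's induced payoffs -6, -4, -1, -7; outcome (Hard, N3), payoffs (2, -1).
Management gets -1 moving first and 7 moving second, so Management prefers to move second.

second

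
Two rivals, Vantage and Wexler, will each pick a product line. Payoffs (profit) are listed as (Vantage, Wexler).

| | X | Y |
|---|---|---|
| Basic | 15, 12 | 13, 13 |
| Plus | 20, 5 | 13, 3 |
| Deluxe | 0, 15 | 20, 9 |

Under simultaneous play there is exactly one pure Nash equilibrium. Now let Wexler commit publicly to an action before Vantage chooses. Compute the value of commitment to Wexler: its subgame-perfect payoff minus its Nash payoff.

4

Work backward from Vantage's decision.
- X: BR = Plus, leader payoff 5.
- Y: BR = Deluxe, leader payoff 9.
Maximizing over 5, 9, Wexler chooses Y. Subgame-perfect outcome: (Deluxe, Y) with payoffs (20, 9).
Under simultaneous play:
Vantage's best replies: X→Plus; Y→Deluxe.
Wexler's best replies: Basic→Y; Plus→X; Deluxe→X.
The unique mutual best reply is (Plus, X), giving (20, 5).
Wexler's commitment gain: 9 − 5 = 4.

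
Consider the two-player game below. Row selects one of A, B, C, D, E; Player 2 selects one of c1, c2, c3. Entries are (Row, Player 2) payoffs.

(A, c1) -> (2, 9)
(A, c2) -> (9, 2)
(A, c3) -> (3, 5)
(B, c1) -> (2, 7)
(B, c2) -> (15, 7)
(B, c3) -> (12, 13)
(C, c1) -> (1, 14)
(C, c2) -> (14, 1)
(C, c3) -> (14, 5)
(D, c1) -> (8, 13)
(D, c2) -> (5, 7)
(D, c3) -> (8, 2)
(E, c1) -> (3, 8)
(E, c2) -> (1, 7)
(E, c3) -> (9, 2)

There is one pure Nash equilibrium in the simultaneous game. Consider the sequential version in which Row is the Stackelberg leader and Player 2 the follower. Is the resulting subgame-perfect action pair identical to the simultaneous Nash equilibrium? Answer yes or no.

Solve by backward induction (Row leads).
- A: BR = c1, leader payoff 2.
- B: BR = c3, leader payoff 12.
- C: BR = c1, leader payoff 1.
- D: BR = c1, leader payoff 8.
- E: BR = c1, leader payoff 3.
Row's induced payoffs are 2, 12, 1, 8, 3, so Row commits to B. Subgame-perfect outcome: (B, c3) with payoffs (12, 13).
Under simultaneous play:
Row's best replies: c1→D; c2→B; c3→C.
Player 2's best replies: A→c1; B→c3; C→c1; D→c1; E→c1.
Only (D, c1) has each player best-responding; Nash payoffs (8, 13).
Sequential outcome (B, c3) differs from the Nash profile (D, c1).

no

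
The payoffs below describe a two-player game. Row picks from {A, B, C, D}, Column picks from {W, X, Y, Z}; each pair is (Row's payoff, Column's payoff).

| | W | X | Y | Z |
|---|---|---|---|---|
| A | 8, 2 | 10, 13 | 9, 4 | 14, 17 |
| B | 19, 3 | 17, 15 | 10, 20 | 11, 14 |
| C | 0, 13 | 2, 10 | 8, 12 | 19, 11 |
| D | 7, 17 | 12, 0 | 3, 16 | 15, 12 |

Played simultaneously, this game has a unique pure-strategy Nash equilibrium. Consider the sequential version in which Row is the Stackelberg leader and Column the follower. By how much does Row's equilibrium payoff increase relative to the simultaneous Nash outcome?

Solve by backward induction (Row leads).
- A: Column compares 2, 13, 4, 17 and picks Z; Row would get 14.
- B: Column compares 3, 15, 20, 14 and picks Y; Row would get 10.
- C: Column compares 13, 10, 12, 11 and picks W; Row would get 0.
- D: Column compares 17, 0, 16, 12 and picks W; Row would get 7.
Maximizing over 14, 10, 0, 7, Row chooses A. Subgame-perfect outcome: (A, Z) with payoffs (14, 17).
Under simultaneous play:
Row's best replies: W→B; X→B; Y→B; Z→C.
Column's best replies: A→Z; B→Y; C→W; D→W.
Only (B, Y) has each player best-responding; Nash payoffs (10, 20).
Row's commitment gain: 14 − 10 = 4.

4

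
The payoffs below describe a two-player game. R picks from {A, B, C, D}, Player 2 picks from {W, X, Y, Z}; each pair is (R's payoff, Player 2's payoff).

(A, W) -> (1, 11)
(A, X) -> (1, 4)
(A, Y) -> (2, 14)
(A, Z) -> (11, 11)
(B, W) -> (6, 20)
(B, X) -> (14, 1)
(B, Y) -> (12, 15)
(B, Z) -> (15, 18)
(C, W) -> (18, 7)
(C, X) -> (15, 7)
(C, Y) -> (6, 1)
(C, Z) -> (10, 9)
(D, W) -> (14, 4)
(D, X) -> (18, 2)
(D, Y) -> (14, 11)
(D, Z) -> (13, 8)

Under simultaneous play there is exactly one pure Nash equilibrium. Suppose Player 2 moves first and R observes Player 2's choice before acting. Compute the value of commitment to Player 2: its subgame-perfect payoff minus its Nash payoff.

7

R best-responds to each possible Player 2 move:
- W → R plays C (best of 1, 6, 18, 14); Player 2 gets 7.
- X → R plays D (best of 1, 14, 15, 18); Player 2 gets 2.
- Y → R plays D (best of 2, 12, 6, 14); Player 2 gets 11.
- Z → R plays B (best of 11, 15, 10, 13); Player 2 gets 18.
Maximizing over 7, 2, 11, 18, Player 2 chooses Z. Subgame-perfect outcome: (B, Z) with payoffs (15, 18).
Under simultaneous play:
R's best replies: W→C; X→D; Y→D; Z→B.
Player 2's best replies: A→Y; B→W; C→Z; D→Y.
The unique mutual best reply is (D, Y), giving (14, 11).
Player 2's commitment gain: 18 − 11 = 7.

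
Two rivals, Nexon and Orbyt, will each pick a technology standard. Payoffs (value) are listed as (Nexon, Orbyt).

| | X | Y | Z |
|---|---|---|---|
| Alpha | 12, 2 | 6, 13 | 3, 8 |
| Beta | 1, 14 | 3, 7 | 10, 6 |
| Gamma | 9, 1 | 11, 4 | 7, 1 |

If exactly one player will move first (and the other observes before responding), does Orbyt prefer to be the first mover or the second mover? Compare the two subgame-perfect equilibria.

If Nexon leads: Orbyt's best replies are Alpha→Y, Beta→X, Gamma→Y; Nexon's induced payoffs 6, 1, 11; outcome (Gamma, Y), payoffs (11, 4).
If Orbyt leads: Nexon's best replies are X→Alpha, Y→Gamma, Z→Beta; Orbyt's induced payoffs 2, 4, 6; outcome (Beta, Z), payoffs (10, 6).
Orbyt gets 6 moving first and 4 moving second, so Orbyt prefers to move first.

first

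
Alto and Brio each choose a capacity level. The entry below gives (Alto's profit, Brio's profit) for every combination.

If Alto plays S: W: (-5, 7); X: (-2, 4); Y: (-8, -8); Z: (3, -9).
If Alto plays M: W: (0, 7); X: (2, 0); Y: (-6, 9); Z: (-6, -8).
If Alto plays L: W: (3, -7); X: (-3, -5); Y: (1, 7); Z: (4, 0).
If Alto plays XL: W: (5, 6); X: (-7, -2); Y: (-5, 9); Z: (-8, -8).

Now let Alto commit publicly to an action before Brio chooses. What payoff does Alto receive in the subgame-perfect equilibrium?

Brio best-responds to each possible Alto move:
- S: BR = W, leader payoff -5.
- M: BR = Y, leader payoff -6.
- L: BR = Y, leader payoff 1.
- XL: BR = Y, leader payoff -5.
Among -5, -6, 1, -5, the best is 1 at L. Subgame-perfect outcome: (L, Y) with payoffs (1, 7).

1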